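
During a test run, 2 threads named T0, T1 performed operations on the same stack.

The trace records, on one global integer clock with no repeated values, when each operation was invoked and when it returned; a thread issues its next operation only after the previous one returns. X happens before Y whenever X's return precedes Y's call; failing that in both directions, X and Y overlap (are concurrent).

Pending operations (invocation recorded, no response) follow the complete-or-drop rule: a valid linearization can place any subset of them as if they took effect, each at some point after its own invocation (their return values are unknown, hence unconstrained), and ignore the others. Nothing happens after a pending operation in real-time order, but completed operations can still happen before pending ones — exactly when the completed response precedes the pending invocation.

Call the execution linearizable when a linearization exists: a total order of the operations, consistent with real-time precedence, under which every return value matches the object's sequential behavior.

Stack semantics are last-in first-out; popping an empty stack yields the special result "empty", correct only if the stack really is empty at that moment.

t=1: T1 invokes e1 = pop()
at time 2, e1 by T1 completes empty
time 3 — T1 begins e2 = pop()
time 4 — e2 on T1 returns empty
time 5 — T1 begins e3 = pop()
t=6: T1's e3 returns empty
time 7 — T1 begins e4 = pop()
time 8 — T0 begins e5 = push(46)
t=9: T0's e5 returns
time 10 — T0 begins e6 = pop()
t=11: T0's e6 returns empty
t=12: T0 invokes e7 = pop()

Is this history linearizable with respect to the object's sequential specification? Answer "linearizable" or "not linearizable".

a witness: e1, e2, e3, e5, e4, e6
after step 1 (e1 pop() → empty): stack <>
after step 2 (e2 pop() → empty): stack <>
after step 3 (e3 pop() → empty): stack <>
after step 4 (e5 push(46)): stack <46>
after step 5 (e4 pop() (pending, included)): stack <>
after step 6 (e6 pop() → empty): stack <>

linearizable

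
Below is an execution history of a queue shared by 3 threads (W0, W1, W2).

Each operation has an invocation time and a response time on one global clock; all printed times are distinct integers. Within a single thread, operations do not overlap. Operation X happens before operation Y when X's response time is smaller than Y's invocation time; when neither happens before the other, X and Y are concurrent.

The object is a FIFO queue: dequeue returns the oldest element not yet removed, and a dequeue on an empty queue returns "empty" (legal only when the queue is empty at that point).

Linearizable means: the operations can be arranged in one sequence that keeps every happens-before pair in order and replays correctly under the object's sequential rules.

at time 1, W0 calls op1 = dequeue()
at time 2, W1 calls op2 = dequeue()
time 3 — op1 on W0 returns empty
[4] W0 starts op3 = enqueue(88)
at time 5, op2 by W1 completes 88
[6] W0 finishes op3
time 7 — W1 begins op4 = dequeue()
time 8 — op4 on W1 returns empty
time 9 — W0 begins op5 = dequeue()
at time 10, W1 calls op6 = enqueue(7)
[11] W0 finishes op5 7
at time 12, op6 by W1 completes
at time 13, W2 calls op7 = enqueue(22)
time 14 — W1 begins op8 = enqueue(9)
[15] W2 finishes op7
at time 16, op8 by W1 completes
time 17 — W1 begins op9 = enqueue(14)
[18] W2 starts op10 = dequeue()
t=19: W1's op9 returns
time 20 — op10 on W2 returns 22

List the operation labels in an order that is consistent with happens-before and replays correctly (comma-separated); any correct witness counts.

step 1: op1 dequeue() → empty — queue <>
step 2: op3 enqueue(88) — queue <88>
step 3: op2 dequeue() → 88 — queue <>
step 4: op4 dequeue() → empty — queue <>
step 5: op6 enqueue(7) — queue <7>
step 6: op5 dequeue() → 7 — queue <>
step 7: op7 enqueue(22) — queue <22>
step 8: op8 enqueue(9) — queue <22,9>
step 9: op9 enqueue(14) — queue <22,9,14>
step 10: op10 dequeue() → 22 — queue <9,14>

op1, op3, op2, op4, op6, op5, op7, op8, op9, op10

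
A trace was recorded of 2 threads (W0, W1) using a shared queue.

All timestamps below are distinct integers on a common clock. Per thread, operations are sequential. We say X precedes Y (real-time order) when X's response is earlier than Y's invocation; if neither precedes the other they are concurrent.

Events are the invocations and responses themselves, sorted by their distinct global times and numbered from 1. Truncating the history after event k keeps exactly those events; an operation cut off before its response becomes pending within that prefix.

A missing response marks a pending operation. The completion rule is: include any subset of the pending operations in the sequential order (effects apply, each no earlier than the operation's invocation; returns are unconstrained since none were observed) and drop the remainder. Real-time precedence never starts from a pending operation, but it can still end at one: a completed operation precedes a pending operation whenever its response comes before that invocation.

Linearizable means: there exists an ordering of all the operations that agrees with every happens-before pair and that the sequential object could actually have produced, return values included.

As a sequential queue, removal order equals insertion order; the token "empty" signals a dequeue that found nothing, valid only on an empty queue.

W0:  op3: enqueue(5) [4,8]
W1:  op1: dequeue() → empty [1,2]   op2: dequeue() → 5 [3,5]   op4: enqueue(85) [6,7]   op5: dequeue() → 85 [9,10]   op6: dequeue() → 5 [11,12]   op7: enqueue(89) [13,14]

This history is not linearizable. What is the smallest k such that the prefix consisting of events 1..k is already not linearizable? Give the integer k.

12

events 1..11 are linearizable, e.g. via op1, op3, op2, op4, op5:
1. op1 dequeue() → empty, leaving queue <>
2. op3 enqueue(5), leaving queue <5>
3. op2 dequeue() → 5, leaving queue <>
4. op4 enqueue(85), leaving queue <85>
5. op5 dequeue() → 85, leaving queue <>
once event 12 joins (op6's response, time 12), exhaustive search finds no witness
e.g. op1, op2, op3, op4, op5, op6: illegal at step 2, since op2 dequeue() → 5 cannot apply there
e.g. op1, op2, op4, op3, op5, op6: illegal at step 2, since op2 dequeue() → 5 cannot apply there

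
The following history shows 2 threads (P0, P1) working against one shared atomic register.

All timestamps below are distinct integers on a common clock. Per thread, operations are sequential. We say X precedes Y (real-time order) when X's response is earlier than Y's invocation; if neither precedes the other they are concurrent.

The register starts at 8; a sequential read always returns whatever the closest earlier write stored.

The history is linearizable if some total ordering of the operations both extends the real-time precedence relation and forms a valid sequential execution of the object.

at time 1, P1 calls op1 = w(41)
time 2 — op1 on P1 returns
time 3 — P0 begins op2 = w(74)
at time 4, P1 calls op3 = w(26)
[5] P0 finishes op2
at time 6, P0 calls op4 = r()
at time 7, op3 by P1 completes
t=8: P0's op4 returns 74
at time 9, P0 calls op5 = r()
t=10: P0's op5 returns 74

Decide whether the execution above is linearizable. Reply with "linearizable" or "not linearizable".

one valid linearization: op1, op3, op2, op4, op5
after step 1 (op1 w(41)): value 41
after step 2 (op3 w(26)): value 26
after step 3 (op2 w(74)): value 74
after step 4 (op4 r() → 74): value 74
after step 5 (op5 r() → 74): value 74

linearizable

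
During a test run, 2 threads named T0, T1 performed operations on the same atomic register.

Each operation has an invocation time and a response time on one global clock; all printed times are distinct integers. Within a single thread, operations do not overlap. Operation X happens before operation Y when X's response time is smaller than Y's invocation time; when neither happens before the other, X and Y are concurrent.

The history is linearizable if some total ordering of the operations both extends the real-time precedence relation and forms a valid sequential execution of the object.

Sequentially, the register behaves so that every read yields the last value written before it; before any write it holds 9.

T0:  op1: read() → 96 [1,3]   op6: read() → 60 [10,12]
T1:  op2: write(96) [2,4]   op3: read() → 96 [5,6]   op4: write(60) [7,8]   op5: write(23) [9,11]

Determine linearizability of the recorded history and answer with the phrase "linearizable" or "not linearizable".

witness order: op2, op1, op3, op4, op6, op5
step 1: op2 write(96) — value 96
step 2: op1 read() → 96 — value 96
step 3: op3 read() → 96 — value 96
step 4: op4 write(60) — value 60
step 5: op6 read() → 60 — value 60
step 6: op5 write(23) — value 23

linearizable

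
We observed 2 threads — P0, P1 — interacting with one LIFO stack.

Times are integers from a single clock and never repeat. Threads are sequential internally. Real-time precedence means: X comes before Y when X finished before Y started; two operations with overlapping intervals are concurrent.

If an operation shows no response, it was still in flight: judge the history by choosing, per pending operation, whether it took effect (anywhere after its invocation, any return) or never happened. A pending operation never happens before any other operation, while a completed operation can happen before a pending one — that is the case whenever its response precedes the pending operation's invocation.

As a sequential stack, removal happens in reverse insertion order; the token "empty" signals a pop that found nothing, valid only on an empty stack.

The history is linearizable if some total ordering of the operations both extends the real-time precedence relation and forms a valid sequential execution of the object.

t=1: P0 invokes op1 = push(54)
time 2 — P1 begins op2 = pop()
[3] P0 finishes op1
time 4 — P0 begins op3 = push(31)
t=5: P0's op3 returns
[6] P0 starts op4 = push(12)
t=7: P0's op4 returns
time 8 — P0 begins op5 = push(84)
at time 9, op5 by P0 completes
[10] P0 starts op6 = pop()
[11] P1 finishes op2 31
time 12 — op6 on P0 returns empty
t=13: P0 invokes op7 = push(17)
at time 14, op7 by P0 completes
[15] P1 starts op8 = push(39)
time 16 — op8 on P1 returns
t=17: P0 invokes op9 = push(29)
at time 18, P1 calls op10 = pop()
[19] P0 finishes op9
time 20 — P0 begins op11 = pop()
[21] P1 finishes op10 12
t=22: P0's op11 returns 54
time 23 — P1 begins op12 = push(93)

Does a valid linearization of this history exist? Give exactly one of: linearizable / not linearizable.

not linearizable

through event 11 a valid linearization exists; event 12 (op6 responding at time 12) ends that
no legal order exists: 6 real-time-consistent candidates over 6 completed LIFO stack operations, all rejected
e.g. op1, op2, op3, op4, op5, op6: illegal at step 2, since op2 pop() → 31 cannot apply there
e.g. op1, op3, op2, op4, op5, op6: illegal at step 6, since op6 pop() → empty cannot apply there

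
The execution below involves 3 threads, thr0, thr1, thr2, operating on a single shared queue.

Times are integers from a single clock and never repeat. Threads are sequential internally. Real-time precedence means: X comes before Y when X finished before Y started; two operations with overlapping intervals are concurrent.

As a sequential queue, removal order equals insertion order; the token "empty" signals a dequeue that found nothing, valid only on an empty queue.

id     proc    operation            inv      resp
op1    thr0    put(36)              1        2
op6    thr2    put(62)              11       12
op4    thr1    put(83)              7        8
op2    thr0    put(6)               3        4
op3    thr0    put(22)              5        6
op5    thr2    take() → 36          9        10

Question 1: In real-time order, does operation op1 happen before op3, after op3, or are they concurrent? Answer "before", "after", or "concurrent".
op1 spans [1,2], op3 spans [5,6]
resp(op1)=2 < inv(op3)=5

before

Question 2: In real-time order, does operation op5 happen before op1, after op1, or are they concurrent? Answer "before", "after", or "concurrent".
op5 spans [9,10], op1 spans [1,2]
resp(op1)=2 < inv(op5)=9

after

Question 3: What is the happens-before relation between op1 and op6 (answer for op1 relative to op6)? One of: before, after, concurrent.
op1 spans [1,2], op6 spans [11,12]
resp(op1)=2 < inv(op6)=11

before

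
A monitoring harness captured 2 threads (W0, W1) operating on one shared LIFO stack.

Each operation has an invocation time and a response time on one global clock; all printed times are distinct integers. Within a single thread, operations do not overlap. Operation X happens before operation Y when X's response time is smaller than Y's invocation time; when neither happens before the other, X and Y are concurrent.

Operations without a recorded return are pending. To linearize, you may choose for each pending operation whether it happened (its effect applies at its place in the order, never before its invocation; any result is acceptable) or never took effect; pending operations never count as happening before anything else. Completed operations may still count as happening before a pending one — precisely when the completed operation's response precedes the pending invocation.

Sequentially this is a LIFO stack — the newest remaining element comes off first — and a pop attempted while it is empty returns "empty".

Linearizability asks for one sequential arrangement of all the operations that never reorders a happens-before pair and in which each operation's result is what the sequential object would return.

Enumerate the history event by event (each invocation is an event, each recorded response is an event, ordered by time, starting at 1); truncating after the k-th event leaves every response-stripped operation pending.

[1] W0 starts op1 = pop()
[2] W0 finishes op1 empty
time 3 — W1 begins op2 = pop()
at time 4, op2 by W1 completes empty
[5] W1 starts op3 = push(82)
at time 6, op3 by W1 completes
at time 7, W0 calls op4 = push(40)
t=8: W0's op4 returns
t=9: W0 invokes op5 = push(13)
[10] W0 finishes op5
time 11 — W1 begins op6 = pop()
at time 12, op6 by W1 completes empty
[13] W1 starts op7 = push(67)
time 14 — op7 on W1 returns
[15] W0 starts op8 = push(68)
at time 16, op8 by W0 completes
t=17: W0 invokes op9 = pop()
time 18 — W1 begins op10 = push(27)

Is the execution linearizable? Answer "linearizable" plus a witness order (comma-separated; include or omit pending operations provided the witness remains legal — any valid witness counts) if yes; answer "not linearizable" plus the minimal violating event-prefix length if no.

not linearizable — minimal violating prefix: 12 events

cut after 11 events: linearizable; cut after 12 events (op6 responds, time 12): not linearizable
the sole real-time-consistent order of 6 completed operations fails the LIFO stack replay
take op1, op2, op3, op4, op5, op6: step 6 already fails, because op6 pop() → empty cannot occur there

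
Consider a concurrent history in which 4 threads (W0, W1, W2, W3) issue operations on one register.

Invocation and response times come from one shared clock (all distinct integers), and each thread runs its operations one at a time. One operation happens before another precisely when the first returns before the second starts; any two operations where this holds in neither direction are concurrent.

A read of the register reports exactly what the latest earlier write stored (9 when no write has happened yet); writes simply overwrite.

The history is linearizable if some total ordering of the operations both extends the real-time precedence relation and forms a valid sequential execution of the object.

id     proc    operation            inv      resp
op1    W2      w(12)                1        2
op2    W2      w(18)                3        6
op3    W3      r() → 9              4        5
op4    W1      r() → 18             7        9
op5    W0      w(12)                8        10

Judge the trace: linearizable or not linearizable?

events 1..4 are fine; event 5 — the response of op3 at time 5 — makes the prefix non-linearizable
exhaustive check: the 2 completed register ops admit one real-time order; illegal
completion choices over the 1 pending operation (op2) were checked; none helps
take op1, op3 (pending dropped): step 2 already fails, because op3 r() → 9 cannot occur there

not linearizable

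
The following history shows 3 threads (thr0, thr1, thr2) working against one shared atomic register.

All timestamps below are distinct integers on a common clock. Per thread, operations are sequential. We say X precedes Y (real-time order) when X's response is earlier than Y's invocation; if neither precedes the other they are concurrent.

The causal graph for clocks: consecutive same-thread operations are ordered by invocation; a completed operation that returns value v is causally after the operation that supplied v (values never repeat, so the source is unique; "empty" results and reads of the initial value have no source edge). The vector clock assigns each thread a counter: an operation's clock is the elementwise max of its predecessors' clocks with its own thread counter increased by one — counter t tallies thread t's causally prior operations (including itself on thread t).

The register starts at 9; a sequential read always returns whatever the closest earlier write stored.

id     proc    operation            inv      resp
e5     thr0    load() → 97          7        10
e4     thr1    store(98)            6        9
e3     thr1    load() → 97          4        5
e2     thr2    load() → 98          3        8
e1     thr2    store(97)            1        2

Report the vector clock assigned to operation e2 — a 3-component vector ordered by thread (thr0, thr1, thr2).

invoked at 1, e1 has no predecessors; its own thr2 bump gives (0, 0, 1)
invoked at 4, e3 merges VC(e1)=(0, 0, 1) and bumps thr1's slot → (0, 1, 1)
invoked at 7, e5 merges VC(e1)=(0, 0, 1) and bumps thr0's slot → (1, 0, 1)
invoked at 6, e4 merges VC(e3)=(0, 1, 1) and bumps thr1's slot → (0, 2, 1)
invoked at 3, e2 merges VC(e1)=(0, 0, 1), VC(e4)=(0, 2, 1) and bumps thr2's slot → (0, 2, 2)
target: VC(e2) = (0, 2, 2)

(0, 2, 2)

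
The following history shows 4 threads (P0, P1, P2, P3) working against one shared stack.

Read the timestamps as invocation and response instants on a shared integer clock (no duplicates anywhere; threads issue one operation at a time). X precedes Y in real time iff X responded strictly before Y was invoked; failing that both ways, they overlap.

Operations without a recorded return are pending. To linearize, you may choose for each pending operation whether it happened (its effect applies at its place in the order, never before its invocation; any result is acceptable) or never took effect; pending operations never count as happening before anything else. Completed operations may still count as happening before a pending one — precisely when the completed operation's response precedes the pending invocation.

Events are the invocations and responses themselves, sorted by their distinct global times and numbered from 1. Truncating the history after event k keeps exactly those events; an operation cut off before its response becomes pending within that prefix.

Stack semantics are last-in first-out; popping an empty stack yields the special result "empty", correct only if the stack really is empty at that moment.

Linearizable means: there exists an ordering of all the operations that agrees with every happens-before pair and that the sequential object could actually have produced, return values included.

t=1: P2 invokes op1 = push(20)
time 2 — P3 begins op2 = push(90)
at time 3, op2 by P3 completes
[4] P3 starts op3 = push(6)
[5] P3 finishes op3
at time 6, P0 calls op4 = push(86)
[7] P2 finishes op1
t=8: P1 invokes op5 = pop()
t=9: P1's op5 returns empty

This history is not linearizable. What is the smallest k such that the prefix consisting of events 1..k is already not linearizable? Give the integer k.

events 1..8 are linearizable, e.g. via op1, op2, op3:
1. op1 push(20), leaving stack <20>
2. op2 push(90), leaving stack <20,90>
3. op3 push(6), leaving stack <20,90,6>
adding event 9 (op5 responds at 9) leaves no legal real-time order
no completion choice of the 1 pending operation (op4) rescues it — every subset was tried
take op1, op2, op3, op5 (pending dropped): step 4 already fails, because op5 pop() → empty cannot occur there
take op2, op1, op3, op5 (pending dropped): step 4 already fails, because op5 pop() → empty cannot occur there

9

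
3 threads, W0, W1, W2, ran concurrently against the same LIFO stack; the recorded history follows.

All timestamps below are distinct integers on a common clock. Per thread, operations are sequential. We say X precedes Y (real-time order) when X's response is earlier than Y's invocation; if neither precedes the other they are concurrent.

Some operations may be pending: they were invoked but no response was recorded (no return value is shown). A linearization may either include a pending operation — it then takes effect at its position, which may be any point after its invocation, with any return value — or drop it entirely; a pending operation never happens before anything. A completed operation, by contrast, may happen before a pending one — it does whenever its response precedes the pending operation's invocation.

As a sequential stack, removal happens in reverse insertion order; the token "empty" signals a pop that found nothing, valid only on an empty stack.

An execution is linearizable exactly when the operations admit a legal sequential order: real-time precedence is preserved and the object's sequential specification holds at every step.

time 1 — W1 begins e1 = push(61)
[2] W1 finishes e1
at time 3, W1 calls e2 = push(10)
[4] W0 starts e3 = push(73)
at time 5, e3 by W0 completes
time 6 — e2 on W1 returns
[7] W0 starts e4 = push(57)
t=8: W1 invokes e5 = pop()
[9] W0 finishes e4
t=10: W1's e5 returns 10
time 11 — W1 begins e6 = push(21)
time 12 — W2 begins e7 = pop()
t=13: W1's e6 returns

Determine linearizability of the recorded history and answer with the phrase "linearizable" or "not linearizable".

one valid linearization: e1, e3, e2, e5, e4, e6
after step 1 (e1 push(61)): stack <61>
after step 2 (e3 push(73)): stack <61,73>
after step 3 (e2 push(10)): stack <61,73,10>
after step 4 (e5 pop() → 10): stack <61,73>
after step 5 (e4 push(57)): stack <61,73,57>
after step 6 (e6 push(21)): stack <61,73,57,21>

linearizable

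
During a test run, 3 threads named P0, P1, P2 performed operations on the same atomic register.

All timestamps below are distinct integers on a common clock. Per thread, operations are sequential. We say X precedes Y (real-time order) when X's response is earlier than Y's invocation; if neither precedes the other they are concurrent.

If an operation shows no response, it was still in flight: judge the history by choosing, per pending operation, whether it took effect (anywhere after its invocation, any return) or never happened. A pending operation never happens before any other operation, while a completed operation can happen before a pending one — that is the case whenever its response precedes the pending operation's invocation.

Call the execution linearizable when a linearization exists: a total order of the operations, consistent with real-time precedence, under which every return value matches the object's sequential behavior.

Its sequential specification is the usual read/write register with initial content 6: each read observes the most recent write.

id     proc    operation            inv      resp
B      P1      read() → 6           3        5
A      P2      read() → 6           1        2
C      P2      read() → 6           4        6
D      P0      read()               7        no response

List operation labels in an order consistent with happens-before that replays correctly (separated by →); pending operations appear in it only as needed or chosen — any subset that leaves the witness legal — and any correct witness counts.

A → B → C

after step 1 (A read() → 6): value 6
after step 2 (B read() → 6): value 6
after step 3 (C read() → 6): value 6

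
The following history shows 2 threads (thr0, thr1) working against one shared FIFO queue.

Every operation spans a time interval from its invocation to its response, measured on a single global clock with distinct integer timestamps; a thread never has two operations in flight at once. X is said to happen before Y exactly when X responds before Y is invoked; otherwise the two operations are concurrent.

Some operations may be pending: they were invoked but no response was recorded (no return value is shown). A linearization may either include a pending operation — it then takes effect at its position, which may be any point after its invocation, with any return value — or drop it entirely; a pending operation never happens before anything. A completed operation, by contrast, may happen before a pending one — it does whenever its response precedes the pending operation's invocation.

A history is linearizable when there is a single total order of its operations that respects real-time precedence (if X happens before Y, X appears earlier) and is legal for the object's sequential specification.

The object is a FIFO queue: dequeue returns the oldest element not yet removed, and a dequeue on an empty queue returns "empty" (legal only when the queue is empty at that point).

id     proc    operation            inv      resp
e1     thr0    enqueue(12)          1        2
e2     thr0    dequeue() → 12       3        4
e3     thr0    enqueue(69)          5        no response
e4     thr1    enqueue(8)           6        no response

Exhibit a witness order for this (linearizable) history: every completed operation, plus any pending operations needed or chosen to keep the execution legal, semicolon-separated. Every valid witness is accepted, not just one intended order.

e1; e2

after step 1 (e1 enqueue(12)): queue <12>
after step 2 (e2 dequeue() → 12): queue <>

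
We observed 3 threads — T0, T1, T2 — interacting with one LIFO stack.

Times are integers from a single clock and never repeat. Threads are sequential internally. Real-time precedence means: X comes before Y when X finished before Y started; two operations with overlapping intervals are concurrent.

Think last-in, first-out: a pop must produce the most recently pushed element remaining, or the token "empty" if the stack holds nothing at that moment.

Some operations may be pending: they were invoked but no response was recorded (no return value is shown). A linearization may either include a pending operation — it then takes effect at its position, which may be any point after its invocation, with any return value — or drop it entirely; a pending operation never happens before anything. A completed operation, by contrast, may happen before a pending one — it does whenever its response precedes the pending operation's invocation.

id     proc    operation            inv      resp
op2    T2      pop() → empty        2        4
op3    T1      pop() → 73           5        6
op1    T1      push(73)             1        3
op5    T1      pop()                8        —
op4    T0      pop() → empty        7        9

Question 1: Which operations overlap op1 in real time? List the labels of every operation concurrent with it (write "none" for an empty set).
Answer: op2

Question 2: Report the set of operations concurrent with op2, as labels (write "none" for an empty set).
Answer: op1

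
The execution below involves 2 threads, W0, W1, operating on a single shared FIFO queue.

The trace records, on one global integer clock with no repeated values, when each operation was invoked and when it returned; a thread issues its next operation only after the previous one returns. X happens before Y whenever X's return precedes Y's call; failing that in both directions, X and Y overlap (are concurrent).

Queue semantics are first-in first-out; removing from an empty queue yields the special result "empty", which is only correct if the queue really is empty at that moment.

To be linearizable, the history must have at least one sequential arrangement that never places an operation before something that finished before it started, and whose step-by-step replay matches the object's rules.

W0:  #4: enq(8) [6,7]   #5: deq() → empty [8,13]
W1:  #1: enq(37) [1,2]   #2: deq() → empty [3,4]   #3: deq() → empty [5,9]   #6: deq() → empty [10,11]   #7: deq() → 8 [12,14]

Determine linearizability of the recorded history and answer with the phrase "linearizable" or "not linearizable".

the violation lands at event 4, #2's response at time 4: events 1..3 linearize, events 1..4 do not
a single order respects real time; the 2 completed FIFO queue operations fail replay along it
take #1, #2: step 2 already fails, because #2 deq() → empty cannot occur there

not linearizable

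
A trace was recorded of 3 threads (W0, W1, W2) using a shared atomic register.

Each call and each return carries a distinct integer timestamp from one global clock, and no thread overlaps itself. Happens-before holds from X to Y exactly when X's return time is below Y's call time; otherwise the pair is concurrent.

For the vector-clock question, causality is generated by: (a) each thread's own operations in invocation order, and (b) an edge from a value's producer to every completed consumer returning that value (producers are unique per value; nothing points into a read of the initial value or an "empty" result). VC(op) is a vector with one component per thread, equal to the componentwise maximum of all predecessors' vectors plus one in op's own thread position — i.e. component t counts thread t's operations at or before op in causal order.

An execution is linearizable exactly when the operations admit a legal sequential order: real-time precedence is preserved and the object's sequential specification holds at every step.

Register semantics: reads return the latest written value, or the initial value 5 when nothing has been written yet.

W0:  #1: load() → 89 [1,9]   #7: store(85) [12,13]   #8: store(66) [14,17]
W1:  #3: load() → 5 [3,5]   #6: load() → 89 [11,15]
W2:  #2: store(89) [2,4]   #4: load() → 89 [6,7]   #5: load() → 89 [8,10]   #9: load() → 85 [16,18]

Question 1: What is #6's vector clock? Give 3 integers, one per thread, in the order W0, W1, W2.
Answer: (0, 2, 1)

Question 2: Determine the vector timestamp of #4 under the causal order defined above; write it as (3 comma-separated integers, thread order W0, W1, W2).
Answer: (0, 0, 2)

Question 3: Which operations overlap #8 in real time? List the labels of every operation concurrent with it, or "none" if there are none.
Answer: #6, #9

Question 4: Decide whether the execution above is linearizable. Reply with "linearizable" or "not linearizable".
one valid linearization: #3, #2, #1, #4, #5, #6, #7, #9, #8
1. #3 load() → 5, leaving value 5
2. #2 store(89), leaving value 89
3. #1 load() → 89, leaving value 89
4. #4 load() → 89, leaving value 89
5. #5 load() → 89, leaving value 89
6. #6 load() → 89, leaving value 89
7. #7 store(85), leaving value 85
8. #9 load() → 85, leaving value 85
9. #8 store(66), leaving value 66

linearizable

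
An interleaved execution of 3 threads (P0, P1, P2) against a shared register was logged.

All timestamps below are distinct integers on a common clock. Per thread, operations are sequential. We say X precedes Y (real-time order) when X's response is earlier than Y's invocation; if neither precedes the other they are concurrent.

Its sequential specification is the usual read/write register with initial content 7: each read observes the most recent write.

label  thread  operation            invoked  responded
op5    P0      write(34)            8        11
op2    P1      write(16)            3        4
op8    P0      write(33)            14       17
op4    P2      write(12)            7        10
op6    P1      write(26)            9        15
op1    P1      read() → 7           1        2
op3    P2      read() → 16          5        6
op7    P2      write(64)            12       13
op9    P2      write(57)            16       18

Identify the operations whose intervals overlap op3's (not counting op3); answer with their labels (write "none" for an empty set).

none

op3 spans [5,6]; an op avoiding the whole window 5..6 is ordered, any other is concurrent
op1 [1,2]: before
op2 [3,4]: before
op4 [7,10]: after
op5 [8,11]: after
op6 [9,15]: after
op7 [12,13]: after
op8 [14,17]: after
op9 [16,18]: after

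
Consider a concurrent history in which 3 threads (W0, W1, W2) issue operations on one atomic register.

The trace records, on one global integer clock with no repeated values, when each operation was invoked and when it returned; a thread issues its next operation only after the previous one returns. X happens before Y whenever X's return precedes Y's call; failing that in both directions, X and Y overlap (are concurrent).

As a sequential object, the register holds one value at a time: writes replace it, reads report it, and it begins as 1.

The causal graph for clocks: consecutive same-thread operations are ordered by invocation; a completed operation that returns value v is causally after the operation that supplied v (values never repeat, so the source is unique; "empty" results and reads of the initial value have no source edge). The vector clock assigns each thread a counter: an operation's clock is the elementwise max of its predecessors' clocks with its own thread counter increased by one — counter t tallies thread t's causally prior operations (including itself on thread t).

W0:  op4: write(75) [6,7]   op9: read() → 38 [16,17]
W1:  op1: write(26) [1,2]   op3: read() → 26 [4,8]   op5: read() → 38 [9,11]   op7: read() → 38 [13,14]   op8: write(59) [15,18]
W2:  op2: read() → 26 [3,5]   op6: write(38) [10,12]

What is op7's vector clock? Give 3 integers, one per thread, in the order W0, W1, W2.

(0, 4, 2)

VC(op1, invoked at 1): no causal predecessors; +1 on W1 → (0, 1, 0)
VC(op4, invoked at 6): no causal predecessors; +1 on W0 → (1, 0, 0)
VC(op2, invoked at 3): max of VC(op1)=(0, 1, 0), then +1 on thread W2 → (0, 1, 1)
VC(op3, invoked at 4): max of VC(op1)=(0, 1, 0), then +1 on thread W1 → (0, 2, 0)
VC(op6, invoked at 10): max of VC(op2)=(0, 1, 1), then +1 on thread W2 → (0, 1, 2)
VC(op5, invoked at 9): max of VC(op3)=(0, 2, 0), VC(op6)=(0, 1, 2), then +1 on thread W1 → (0, 3, 2)
VC(op9, invoked at 16): max of VC(op4)=(1, 0, 0), VC(op6)=(0, 1, 2), then +1 on thread W0 → (2, 1, 2)
VC(op7, invoked at 13): max of VC(op5)=(0, 3, 2), VC(op6)=(0, 1, 2), then +1 on thread W1 → (0, 4, 2)
VC(op8, invoked at 15): max of VC(op7)=(0, 4, 2), then +1 on thread W1 → (0, 5, 2)
target: VC(op7) = (0, 4, 2)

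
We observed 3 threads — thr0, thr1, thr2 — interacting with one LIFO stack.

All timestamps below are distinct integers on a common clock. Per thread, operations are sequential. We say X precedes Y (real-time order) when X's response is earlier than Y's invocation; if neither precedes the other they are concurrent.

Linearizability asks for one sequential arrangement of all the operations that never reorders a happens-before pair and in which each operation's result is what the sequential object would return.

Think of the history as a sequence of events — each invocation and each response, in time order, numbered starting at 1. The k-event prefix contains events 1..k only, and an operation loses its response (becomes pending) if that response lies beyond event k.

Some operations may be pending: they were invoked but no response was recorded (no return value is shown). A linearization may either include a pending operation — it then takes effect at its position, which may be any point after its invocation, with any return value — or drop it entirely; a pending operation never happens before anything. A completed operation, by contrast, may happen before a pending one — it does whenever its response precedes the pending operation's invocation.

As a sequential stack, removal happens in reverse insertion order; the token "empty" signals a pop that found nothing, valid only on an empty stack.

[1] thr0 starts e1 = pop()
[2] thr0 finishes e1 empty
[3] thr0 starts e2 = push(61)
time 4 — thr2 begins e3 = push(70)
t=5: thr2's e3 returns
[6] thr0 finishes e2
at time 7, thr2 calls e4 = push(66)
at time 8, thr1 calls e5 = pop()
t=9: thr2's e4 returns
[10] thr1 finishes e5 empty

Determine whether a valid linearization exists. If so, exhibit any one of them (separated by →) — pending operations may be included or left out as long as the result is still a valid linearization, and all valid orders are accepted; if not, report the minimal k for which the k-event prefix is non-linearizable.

cut after 9 events: linearizable; cut after 10 events (e5 responds, time 10): not linearizable
checked exhaustively: 4 real-time-consistent orders of 5 completed operations, zero legal LIFO stack replays
sample order e1, e2, e3, e4, e5 stalls at step 5 — e5 pop() → empty has no legal effect
sample order e1, e2, e3, e5, e4 stalls at step 4 — e5 pop() → empty has no legal effect

not linearizable — minimal violating prefix: 10 events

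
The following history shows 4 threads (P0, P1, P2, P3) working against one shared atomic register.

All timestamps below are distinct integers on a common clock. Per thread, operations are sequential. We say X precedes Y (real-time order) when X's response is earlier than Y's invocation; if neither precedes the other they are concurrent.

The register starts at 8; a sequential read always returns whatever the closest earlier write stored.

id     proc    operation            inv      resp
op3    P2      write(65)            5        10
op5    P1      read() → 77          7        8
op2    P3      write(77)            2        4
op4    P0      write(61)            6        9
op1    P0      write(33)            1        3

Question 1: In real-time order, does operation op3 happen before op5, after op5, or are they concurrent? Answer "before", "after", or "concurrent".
Answer: concurrent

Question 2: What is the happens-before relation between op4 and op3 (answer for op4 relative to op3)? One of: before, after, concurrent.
Answer: concurrent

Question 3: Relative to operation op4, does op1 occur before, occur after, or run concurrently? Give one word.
Answer: before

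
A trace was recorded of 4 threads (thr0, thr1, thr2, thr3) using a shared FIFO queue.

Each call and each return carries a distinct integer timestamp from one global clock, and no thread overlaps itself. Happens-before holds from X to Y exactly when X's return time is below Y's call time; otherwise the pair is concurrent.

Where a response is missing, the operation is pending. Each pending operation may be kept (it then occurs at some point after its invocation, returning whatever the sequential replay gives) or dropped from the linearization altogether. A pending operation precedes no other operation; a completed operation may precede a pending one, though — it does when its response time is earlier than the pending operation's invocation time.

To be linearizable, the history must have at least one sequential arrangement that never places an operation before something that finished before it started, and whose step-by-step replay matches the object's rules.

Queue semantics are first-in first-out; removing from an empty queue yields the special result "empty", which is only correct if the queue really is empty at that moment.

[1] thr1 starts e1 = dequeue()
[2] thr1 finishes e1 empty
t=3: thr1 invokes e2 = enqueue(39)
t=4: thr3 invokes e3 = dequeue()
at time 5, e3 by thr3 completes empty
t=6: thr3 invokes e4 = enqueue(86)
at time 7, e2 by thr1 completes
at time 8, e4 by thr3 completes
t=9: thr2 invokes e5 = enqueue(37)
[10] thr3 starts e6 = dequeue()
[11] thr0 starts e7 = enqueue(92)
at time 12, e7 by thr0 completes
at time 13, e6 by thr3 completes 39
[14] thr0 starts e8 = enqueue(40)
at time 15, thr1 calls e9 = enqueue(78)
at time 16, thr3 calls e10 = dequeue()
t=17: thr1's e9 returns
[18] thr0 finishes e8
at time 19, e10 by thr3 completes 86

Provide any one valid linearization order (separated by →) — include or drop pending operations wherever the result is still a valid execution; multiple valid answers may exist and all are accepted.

e1 → e3 → e2 → e4 → e5 → e6 → e7 → e8 → e9 → e10

after step 1 (e1 dequeue() → empty): queue <>
after step 2 (e3 dequeue() → empty): queue <>
after step 3 (e2 enqueue(39)): queue <39>
after step 4 (e4 enqueue(86)): queue <39,86>
after step 5 (e5 enqueue(37) (pending, included)): queue <39,86,37>
after step 6 (e6 dequeue() → 39): queue <86,37>
after step 7 (e7 enqueue(92)): queue <86,37,92>
after step 8 (e8 enqueue(40)): queue <86,37,92,40>
after step 9 (e9 enqueue(78)): queue <86,37,92,40,78>
after step 10 (e10 dequeue() → 86): queue <37,92,40,78>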